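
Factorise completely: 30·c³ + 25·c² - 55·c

5·c·(6·c + 11)·(c - 1)

Pull out the common factor 5·c, then factor the remaining trinomial.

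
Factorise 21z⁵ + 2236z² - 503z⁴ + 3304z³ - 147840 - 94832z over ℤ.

(3z + 10)(7z + 12)(z - 14)(z² - 15z + 88)

By the rational root theorem, z = 14 is a root, giving the factor (z - 14) and quotient 21z⁴ - 209z³ + 378z² + 7528z + 10560.
Next, z = -12/7 is a root, so (7z + 12) divides it; the quotient is 3z³ - 35z² + 114z + 880.
Then z = -10/3 is a root, giving the factor (3z + 10) and quotient z² - 15z + 88.
The quadratic z² - 15z + 88 has discriminant -127 < 0 and is irreducible over ℤ.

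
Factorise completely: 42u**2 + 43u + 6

(6u + 1)(7u + 6)

Need a pair with product 42·6 = 252 and sum 43: that's 36 and 7.
Split the middle term: 42u**2 + 36u + 7u + 6 = 6u(7u + 6) + (7u + 6).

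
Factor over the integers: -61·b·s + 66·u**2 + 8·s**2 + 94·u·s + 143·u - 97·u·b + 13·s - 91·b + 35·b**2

(6·u - 5·b + 8·s + 13)·(11·u - 7·b + s)

Group: 6·u·(11·u - 7·b + s) + (-5·b + 8·s + 13)·(11·u - 7·b + s); both groups contain (11·u - 7·b + s).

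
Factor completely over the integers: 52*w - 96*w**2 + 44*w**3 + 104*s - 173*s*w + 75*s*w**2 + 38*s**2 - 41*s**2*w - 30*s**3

-(2*s + w)*(3*s - 4*w + 4)*(5*s + 11*w - 13)

Group: 2*s*(-15*s**2 - 13*s*w + 19*s + 44*w**2 - 96*w + 52) + w*(-15*s**2 - 13*s*w + 19*s + 44*w**2 - 96*w + 52); both groups contain (-15*s**2 - 13*s*w + 19*s + 44*w**2 - 96*w + 52), so (2*s + w) is a factor with cofactor -15*s**2 - 13*s*w + 19*s + 44*w**2 - 96*w + 52.
The cofactor groups again: -15*s**2 - 13*s*w + 19*s + 44*w**2 - 96*w + 52 = -3*s*(5*s + 11*w - 13) + (4*w - 4)*(5*s + 11*w - 13); both groups contain (5*s + 11*w - 13), giving -(3*s - 4*w + 4)*(5*s + 11*w - 13).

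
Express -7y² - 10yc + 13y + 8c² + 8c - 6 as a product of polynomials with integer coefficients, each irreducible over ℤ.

Group: -y(7y - 4c - 6) + (-2c + 1)(7y - 4c - 6); both groups contain (7y - 4c - 6).

-(7y - 4c - 6)(y + 2c - 1)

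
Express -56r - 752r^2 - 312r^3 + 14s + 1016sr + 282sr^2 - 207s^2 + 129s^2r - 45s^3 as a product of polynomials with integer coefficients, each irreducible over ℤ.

Group: 15s(-3s^2 + 6sr - 14s + 24r^2 + 56r) + (-13r - 1)(-3s^2 + 6sr - 14s + 24r^2 + 56r); both groups contain (-3s^2 + 6sr - 14s + 24r^2 + 56r), so (15s - 13r - 1) is a factor with cofactor -3s^2 + 6sr - 14s + 24r^2 + 56r.
The cofactor groups again: -3s^2 + 6sr - 14s + 24r^2 + 56r = -s(3s + 6r + 14) + 4r(3s + 6r + 14); both groups contain (3s + 6r + 14), giving -(s - 4r)(3s + 6r + 14).

-(15s - 13r - 1)(s - 4r)(3s + 6r + 14)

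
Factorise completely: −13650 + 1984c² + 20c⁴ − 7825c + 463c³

Among the possible rational roots, c = −15 is a root, so (c + 15) divides it; the quotient is 20c³ + 163c² − 461c − 910.
Continuing, c = −7/5 is a root, so (5c + 7) divides it; the quotient is 4c² + 27c − 130.
The remaining quadratic factors as (c + 10)(4c − 13).

(4c − 13)(5c + 7)(c + 10)(c + 15)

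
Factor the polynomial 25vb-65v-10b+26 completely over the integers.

(5b-13)(5v-2)

Group as (25vb-65v) + (-10b+26) = 5v(5b-13) - 2(5b-13).
Both groups share the factor (5b-13).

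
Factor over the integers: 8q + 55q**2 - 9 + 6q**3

(2q + 1)(3q - 1)(q + 9)

Among the possible rational roots, q = -9 is a root, so (q + 9) divides it; the quotient is 6q**2 + q - 1.
The remaining quadratic factors as (3q - 1)(2q + 1).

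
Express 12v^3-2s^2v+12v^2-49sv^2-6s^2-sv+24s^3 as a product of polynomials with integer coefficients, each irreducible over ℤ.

(2s+3v)(3s-4v)(4s-v-1)

Group: 4s(6s^2+sv-12v^2) + (-v-1)(6s^2+sv-12v^2); both groups contain (6s^2+sv-12v^2), so (4s-v-1) is a factor with cofactor 6s^2+sv-12v^2.
The cofactor groups again: 6s^2+sv-12v^2 = 3s(2s+3v) - 4v(2s+3v); both groups contain (2s+3v), giving (3s-4v)(2s+3v).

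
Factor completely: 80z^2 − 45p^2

Pull out the common factor 5; 16z^2 − 9p^2 is a difference of squares.

5(4z − 3p)(4z + 3p)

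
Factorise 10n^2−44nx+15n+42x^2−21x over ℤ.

Group: 5n(2n−6x+3) − 7x(2n−6x+3); both groups contain (2n−6x+3).

(2n−6x+3)(5n−7x)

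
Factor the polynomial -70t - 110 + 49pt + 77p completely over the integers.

(7p - 10)(7t + 11)

Group as (49pt + 77p) + (-70t - 110) = 7p(7t + 11) - 10(7t + 11).
Both groups share the factor (7t + 11).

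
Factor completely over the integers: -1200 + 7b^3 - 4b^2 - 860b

Testing divisors of the constant over divisors of the leading coefficient, b = -10/7 is a root, giving the factor (7b + 10) and quotient b^2 - 2b - 120.
The remaining quadratic factors as (b - 12)(b + 10).

(7b + 10)(b + 10)(b - 12)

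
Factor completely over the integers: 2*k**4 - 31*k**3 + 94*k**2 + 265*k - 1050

(2*k - 7)*(k + 3)*(k - 10)*(k - 5)

Among the possible rational roots, k = 10 is a root, giving the factor (k - 10) and quotient 2*k**3 - 11*k**2 - 16*k + 105.
Next, k = 5 is a root, so (k - 5) is a factor; dividing leaves 2*k**2 - k - 21.
The remaining quadratic factors as (k + 3)(2*k - 7).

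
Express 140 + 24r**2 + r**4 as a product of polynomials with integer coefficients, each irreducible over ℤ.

Substitute u = r**2 to get a quadratic in u, then factor.
r**2 + 14 is irreducible over ℤ (always positive, so no real roots).
r**2 + 10 is irreducible over ℤ (always positive, so no real roots).

(r**2 + 10)(r**2 + 14)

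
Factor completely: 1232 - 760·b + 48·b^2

Pull out the common factor 8, then factor the remaining trinomial.

8·(6·b - 11)·(b - 14)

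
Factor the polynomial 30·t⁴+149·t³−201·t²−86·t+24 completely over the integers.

By the rational root theorem, t = −6 is a root, giving the factor (t+6) and quotient 30·t³−31·t²−15·t+4.
Continuing, t = 4/3 is a root, so (3·t−4) is a factor; dividing leaves 10·t²+3·t−1.
The remaining quadratic factors as (2·t+1)(5·t−1).

(2·t+1)·(3·t−4)·(5·t−1)·(t+6)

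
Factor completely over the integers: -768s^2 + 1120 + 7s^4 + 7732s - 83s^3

Trying the rational-root candidates, s = -10 is a root, so (s + 10) divides it; the quotient is 7s^3 - 153s^2 + 762s + 112.
Continuing, s = -1/7 is a root, so (7s + 1) divides it; the quotient is s^2 - 22s + 112.
The remaining quadratic factors as (s - 8)(s - 14).

(7s + 1)(s + 10)(s - 14)(s - 8)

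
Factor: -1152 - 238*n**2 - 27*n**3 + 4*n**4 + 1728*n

(4*n - 3)*(n + 8)*(n - 6)*(n - 8)

Trying the rational-root candidates, n = 3/4 is a root, giving the factor (4*n - 3) and quotient n**3 - 6*n**2 - 64*n + 384.
Next, n = 8 is a root, so (n - 8) divides it; the quotient is n**2 + 2*n - 48.
The remaining quadratic factors as (n + 8)(n - 6).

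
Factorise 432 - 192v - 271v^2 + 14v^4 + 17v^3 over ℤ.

(2v + 9)(7v + 12)(v - 1)(v - 4)

Trying the rational-root candidates, v = 4 is a root, giving the factor (v - 4) and quotient 14v^3 + 73v^2 + 21v - 108.
Next, v = -12/7 is a root, giving the factor (7v + 12) and quotient 2v^2 + 7v - 9.
The remaining quadratic factors as (v - 1)(2v + 9).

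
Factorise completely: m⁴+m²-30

(m²+6)(m²-5)

Substitute u = m² to get a quadratic in u, then factor.
m²+6 is irreducible over ℤ (always positive, so no real roots).
m²-5 is irreducible over ℤ (5 is not a perfect square).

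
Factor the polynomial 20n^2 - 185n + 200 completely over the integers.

5(4n - 5)(n - 8)

Pull out the common factor 5, then factor the remaining trinomial.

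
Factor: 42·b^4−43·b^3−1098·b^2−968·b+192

Among the possible rational roots, b = 1/6 is a root, so (6·b−1) is a factor; dividing leaves 7·b^3−6·b^2−184·b−192.
Continuing, b = −4 is a root, giving the factor (b+4) and quotient 7·b^2−34·b−48.
The remaining quadratic factors as (b−6)(7·b+8).

(6·b−1)·(7·b+8)·(b+4)·(b−6)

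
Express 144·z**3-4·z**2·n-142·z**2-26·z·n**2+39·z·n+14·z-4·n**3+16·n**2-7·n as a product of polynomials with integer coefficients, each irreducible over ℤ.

(2·z-n)·(8·z+2·n-7)·(9·z+2·n-1)

Group: 2·z·(72·z**2+34·z·n-71·z+4·n**2-16·n+7) - n·(72·z**2+34·z·n-71·z+4·n**2-16·n+7); both groups contain (72·z**2+34·z·n-71·z+4·n**2-16·n+7), so (2·z-n) is a factor with cofactor 72·z**2+34·z·n-71·z+4·n**2-16·n+7.
The cofactor groups again: 72·z**2+34·z·n-71·z+4·n**2-16·n+7 = 9·z·(8·z+2·n-7) + (2·n-1)·(8·z+2·n-7); both groups contain (8·z+2·n-7), giving (9·z+2·n-1)·(8·z+2·n-7).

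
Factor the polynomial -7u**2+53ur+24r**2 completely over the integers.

Group: -u(7u+3r) + 8r(7u+3r); both groups contain (7u+3r).

-(u-8r)(7u+3r)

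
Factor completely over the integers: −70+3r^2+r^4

Substitute u = r^2 to get a quadratic in u, then factor.
r^2−7 is irreducible over ℤ (7 is not a perfect square).
r^2+10 is irreducible over ℤ (always positive, so no real roots).

(r^2+10)(r^2−7)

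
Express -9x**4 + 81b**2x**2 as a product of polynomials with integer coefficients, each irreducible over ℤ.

9x**2(3b + x)(3b - x)

Pull out the common factor 9x**2; 9b**2 - x**2 is a difference of squares.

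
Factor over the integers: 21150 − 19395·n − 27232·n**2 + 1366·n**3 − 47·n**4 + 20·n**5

(4·n + 5)·(5·n − 3)·(n − 10)·(n**2 + 7·n + 141)

Testing divisors of the constant over divisors of the leading coefficient, n = 3/5 is a root, giving the factor (5·n − 3) and quotient 4·n**4 − 7·n**3 + 269·n**2 − 5285·n − 7050.
Then n = 10 is a root, giving the factor (n − 10) and quotient 4·n**3 + 33·n**2 + 599·n + 705.
Continuing, n = −5/4 is a root, so (4·n + 5) divides it; the quotient is n**2 + 7·n + 141.
The quadratic n**2 + 7·n + 141 has discriminant −515 < 0 and is irreducible over ℤ.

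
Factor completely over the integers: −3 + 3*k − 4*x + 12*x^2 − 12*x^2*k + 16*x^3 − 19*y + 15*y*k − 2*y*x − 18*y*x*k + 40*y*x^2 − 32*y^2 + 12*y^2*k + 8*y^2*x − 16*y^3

Group: y*(−16*y^2 − 24*y*x + 12*y*k − 16*y − 8*x^2 + 6*x*k − 10*x + 3*k − 3) + (−2*x + 1)*(−16*y^2 − 24*y*x + 12*y*k − 16*y − 8*x^2 + 6*x*k − 10*x + 3*k − 3); both groups contain (−16*y^2 − 24*y*x + 12*y*k − 16*y − 8*x^2 + 6*x*k − 10*x + 3*k − 3), so (y − 2*x + 1) is a factor with cofactor −16*y^2 − 24*y*x + 12*y*k − 16*y − 8*x^2 + 6*x*k − 10*x + 3*k − 3.
The cofactor groups again: −16*y^2 − 24*y*x + 12*y*k − 16*y − 8*x^2 + 6*x*k − 10*x + 3*k − 3 = −4*y*(4*y + 2*x + 1) + (−4*x + 3*k − 3)*(4*y + 2*x + 1); both groups contain (4*y + 2*x + 1), giving −(4*y + 4*x − 3*k + 3)*(4*y + 2*x + 1).

−(y − 2*x + 1)*(4*y + 4*x − 3*k + 3)*(4*y + 2*x + 1)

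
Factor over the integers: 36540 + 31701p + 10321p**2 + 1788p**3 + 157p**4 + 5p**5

(5p + 12)(p + 15)(p + 7)(p**2 + 7p + 29)

Testing divisors of the constant over divisors of the leading coefficient, p = -15 is a root, giving the factor (p + 15) and quotient 5p**4 + 82p**3 + 558p**2 + 1951p + 2436.
Continuing, p = -12/5 is a root, so (5p + 12) is a factor; dividing leaves p**3 + 14p**2 + 78p + 203.
Next, p = -7 is a root, giving the factor (p + 7) and quotient p**2 + 7p + 29.
The quadratic p**2 + 7p + 29 has discriminant -67 < 0 and is irreducible over ℤ.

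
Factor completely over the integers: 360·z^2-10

Every term has a factor of 10. Then 36·z^2-1 = (6·z)² − (1)².

10·(6·z+1)·(6·z-1)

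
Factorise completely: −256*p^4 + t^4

(t − 4*p)*(t + 4*p)*(t^2 + 16*p^2)

Difference of squares twice: with A = t and B = 4*p, A⁴ − B⁴ = (A² − B²)(A² + B²), and A² − B² factors again.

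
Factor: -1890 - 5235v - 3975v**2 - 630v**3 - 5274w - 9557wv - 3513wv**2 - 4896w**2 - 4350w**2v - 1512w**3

-(9w + 14v + 9)(14w + 15v + 15)(12w + 3v + 14)

Group: 12w(-126w**2 - 331wv - 261w - 210v**2 - 345v - 135) + (3v + 14)(-126w**2 - 331wv - 261w - 210v**2 - 345v - 135); both groups contain (-126w**2 - 331wv - 261w - 210v**2 - 345v - 135), so (12w + 3v + 14) is a factor with cofactor -126w**2 - 331wv - 261w - 210v**2 - 345v - 135.
The cofactor groups again: -126w**2 - 331wv - 261w - 210v**2 - 345v - 135 = -14w(9w + 14v + 9) + (-15v - 15)(9w + 14v + 9); both groups contain (9w + 14v + 9), giving -(14w + 15v + 15)(9w + 14v + 9).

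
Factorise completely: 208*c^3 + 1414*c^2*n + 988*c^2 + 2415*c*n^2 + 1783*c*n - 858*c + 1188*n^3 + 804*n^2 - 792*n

Group: 8*c*(26*c^2 + 141*c*n + 143*c + 108*n^2 + 132*n) + (11*n - 6)*(26*c^2 + 141*c*n + 143*c + 108*n^2 + 132*n); both groups contain (26*c^2 + 141*c*n + 143*c + 108*n^2 + 132*n), so (8*c + 11*n - 6) is a factor with cofactor 26*c^2 + 141*c*n + 143*c + 108*n^2 + 132*n.
The cofactor groups again: 26*c^2 + 141*c*n + 143*c + 108*n^2 + 132*n = 13*c*(2*c + 9*n + 11) + 12*n*(2*c + 9*n + 11); both groups contain (2*c + 9*n + 11), giving (13*c + 12*n)*(2*c + 9*n + 11).

(13*c + 12*n)*(2*c + 9*n + 11)*(8*c + 11*n - 6)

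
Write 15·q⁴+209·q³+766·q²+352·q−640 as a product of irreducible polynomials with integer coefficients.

(3·q−2)·(5·q+8)·(q+5)·(q+8)

Trying the rational-root candidates, q = −8 is a root, so (q+8) divides it; the quotient is 15·q³+89·q²+54·q−80.
Then q = 2/3 is a root, giving the factor (3·q−2) and quotient 5·q²+33·q+40.
The remaining quadratic factors as (q+5)(5·q+8).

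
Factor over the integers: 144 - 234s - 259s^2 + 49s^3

Trying the rational-root candidates, s = -8/7 is a root, so (7s + 8) is a factor; dividing leaves 7s^2 - 45s + 18.
The remaining quadratic factors as (s - 6)(7s - 3).

(7s + 8)(7s - 3)(s - 6)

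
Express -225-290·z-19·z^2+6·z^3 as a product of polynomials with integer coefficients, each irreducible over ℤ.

(6·z+5)·(z+5)·(z-9)

By the rational root theorem, z = 9 is a root, giving the factor (z-9) and quotient 6·z^2+35·z+25.
The remaining quadratic factors as (z+5)(6·z+5).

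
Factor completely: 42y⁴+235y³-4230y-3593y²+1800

Trying the rational-root candidates, y = -10/7 is a root, so (7y+10) divides it; the quotient is 6y³+25y²-549y+180.
Then y = 1/3 is a root, so (3y-1) is a factor; dividing leaves 2y²+9y-180.
The remaining quadratic factors as (y+12)(2y-15).

(2y-15)(3y-1)(7y+10)(y+12)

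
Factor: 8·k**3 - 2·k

2·k·(2·k + 1)·(2·k - 1)

Every term has a factor of 2·k. Then 4·k**2 - 1 = (2·k)² − (1)².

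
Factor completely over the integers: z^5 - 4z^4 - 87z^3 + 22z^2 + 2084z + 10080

(z + 7)(z - 8)(z - 9)(z^2 + 6z + 20)

By the rational root theorem, z = 9 is a root, giving the factor (z - 9) and quotient z^4 + 5z^3 - 42z^2 - 356z - 1120.
Next, z = 8 is a root, giving the factor (z - 8) and quotient z^3 + 13z^2 + 62z + 140.
Continuing, z = -7 is a root, so (z + 7) divides it; the quotient is z^2 + 6z + 20.
The quadratic z^2 + 6z + 20 has discriminant -44 < 0 and is irreducible over ℤ.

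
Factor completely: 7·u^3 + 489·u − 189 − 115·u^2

Testing divisors of the constant over divisors of the leading coefficient, u = 7 is a root, so (u − 7) is a factor; dividing leaves 7·u^2 − 66·u + 27.
The remaining quadratic factors as (7·u − 3)(u − 9).

(7·u − 3)·(u − 7)·(u − 9)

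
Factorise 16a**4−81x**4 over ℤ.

Difference of squares twice: with A = 2a and B = 3x, A⁴ − B⁴ = (A² − B²)(A² + B²), and A² − B² factors again.

(2a+3x)(2a−3x)(4a**2+9x**2)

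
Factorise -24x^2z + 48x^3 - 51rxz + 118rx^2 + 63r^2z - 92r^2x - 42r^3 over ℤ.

Group: 7r(-6r^2 - 20rx + 9rz - 6x^2 + 3xz) - 8x(-6r^2 - 20rx + 9rz - 6x^2 + 3xz); both groups contain (-6r^2 - 20rx + 9rz - 6x^2 + 3xz), so (7r - 8x) is a factor with cofactor -6r^2 - 20rx + 9rz - 6x^2 + 3xz.
The cofactor groups again: -6r^2 - 20rx + 9rz - 6x^2 + 3xz = -2r(3r + x) + (-6x + 3z)(3r + x); both groups contain (3r + x), giving -(2r + 6x - 3z)(3r + x).

-(2r + 6x - 3z)(3r + x)(7r - 8x)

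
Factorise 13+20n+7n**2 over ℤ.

(7n+13)(n+1)

Need a pair with product 7·13 = 91 and sum 20: that's 13 and 7.
Split the middle term: 7n**2+13n + 7n+13 = n(7n+13) + (7n+13).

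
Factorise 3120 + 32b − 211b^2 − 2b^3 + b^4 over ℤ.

Among the possible rational roots, b = −13 is a root, giving the factor (b + 13) and quotient b^3 − 15b^2 − 16b + 240.
Next, b = 4 is a root, giving the factor (b − 4) and quotient b^2 − 11b − 60.
The remaining quadratic factors as (b − 15)(b + 4).

(b + 13)(b + 4)(b − 15)(b − 4)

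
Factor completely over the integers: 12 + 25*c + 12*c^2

Need a pair with product 12·12 = 144 and sum 25: that's 16 and 9.
Split the middle term: 12*c^2 + 16*c + 9*c + 12 = 4*c*(3*c + 4) + 3*(3*c + 4).

(3*c + 4)*(4*c + 3)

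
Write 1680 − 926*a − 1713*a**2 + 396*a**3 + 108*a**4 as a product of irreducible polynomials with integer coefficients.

By the rational root theorem, a = −7/6 is a root, so (6*a + 7) is a factor; dividing leaves 18*a**3 + 45*a**2 − 338*a + 240.
Then a = −6 is a root, so (a + 6) divides it; the quotient is 18*a**2 − 63*a + 40.
The remaining quadratic factors as (3*a − 8)(6*a − 5).

(3*a − 8)*(6*a + 7)*(6*a − 5)*(a + 6)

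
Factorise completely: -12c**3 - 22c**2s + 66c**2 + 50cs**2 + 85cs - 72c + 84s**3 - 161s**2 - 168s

-(2c + 3s - 8)(2c - 4s - 3)(3c + 7s)

Group: 2c(-6c**2 - 23cs + 24c - 21s**2 + 56s) + (-4s - 3)(-6c**2 - 23cs + 24c - 21s**2 + 56s); both groups contain (-6c**2 - 23cs + 24c - 21s**2 + 56s), so (2c - 4s - 3) is a factor with cofactor -6c**2 - 23cs + 24c - 21s**2 + 56s.
The cofactor groups again: -6c**2 - 23cs + 24c - 21s**2 + 56s = -2c(3c + 7s) + (-3s + 8)(3c + 7s); both groups contain (3c + 7s), giving -(2c + 3s - 8)(3c + 7s).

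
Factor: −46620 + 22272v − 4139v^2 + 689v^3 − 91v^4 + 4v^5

Among the possible rational roots, v = 15/4 is a root, giving the factor (4v − 15) and quotient v^4 − 19v^3 + 101v^2 − 656v + 3108.
Next, v = 14 is a root, giving the factor (v − 14) and quotient v^3 − 5v^2 + 31v − 222.
Next, v = 6 is a root, so (v − 6) is a factor; dividing leaves v^2 + v + 37.
The quadratic v^2 + v + 37 has discriminant −147 < 0 and is irreducible over ℤ.

(4v − 15)(v − 14)(v − 6)(v^2 + v + 37)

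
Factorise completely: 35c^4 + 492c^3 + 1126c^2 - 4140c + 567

Testing divisors of the constant over divisors of the leading coefficient, c = 9/5 is a root, giving the factor (5c - 9) and quotient 7c^3 + 111c^2 + 425c - 63.
Then c = -9 is a root, so (c + 9) is a factor; dividing leaves 7c^2 + 48c - 7.
The remaining quadratic factors as (c + 7)(7c - 1).

(5c - 9)(7c - 1)(c + 7)(c + 9)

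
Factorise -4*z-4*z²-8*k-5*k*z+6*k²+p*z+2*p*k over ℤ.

(2*k+z)*(p+3*k-4*z-4)

Group: 2*k*(p+3*k-4*z-4) + z*(p+3*k-4*z-4); both groups contain (p+3*k-4*z-4).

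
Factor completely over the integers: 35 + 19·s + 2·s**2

Need a pair with product 2·35 = 70 and sum 19: that's 14 and 5.
Split the middle term: 2·s**2 + 14·s + 5·s + 35 = 2·s·(s + 7) + 5·(s + 7).

(2·s + 5)·(s + 7)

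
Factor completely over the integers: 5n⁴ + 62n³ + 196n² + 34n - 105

Testing divisors of the constant over divisors of the leading coefficient, n = -5 is a root, so (n + 5) is a factor; dividing leaves 5n³ + 37n² + 11n - 21.
Next, n = -7 is a root, so (n + 7) divides it; the quotient is 5n² + 2n - 3.
The remaining quadratic factors as (n + 1)(5n - 3).

(5n - 3)(n + 1)(n + 5)(n + 7)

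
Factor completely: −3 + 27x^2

3(3x + 1)(3x − 1)

Factor out 3, leaving 9x^2 − 1, which is a difference of two squares.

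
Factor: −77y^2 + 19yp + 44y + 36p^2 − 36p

Group: −7y(11y − 9p) + (−4p + 4)(11y − 9p); both groups contain (11y − 9p).

−(11y − 9p)(7y + 4p − 4)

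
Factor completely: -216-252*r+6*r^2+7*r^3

By the rational root theorem, r = -6 is a root, so (r+6) divides it; the quotient is 7*r^2-36*r-36.
The remaining quadratic factors as (7*r+6)(r-6).

(7*r+6)*(r+6)*(r-6)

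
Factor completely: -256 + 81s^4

Write as (9s^2)² − (16)², then factor 9s^2 - 16 once more.

(3s + 4)(3s - 4)(9s^2 + 16)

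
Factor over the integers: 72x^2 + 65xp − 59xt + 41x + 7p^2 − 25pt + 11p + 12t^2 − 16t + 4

(9x + 7p − 4t + 4)(8x + p − 3t + 1)

Group: 9x(8x + p − 3t + 1) + (7p − 4t + 4)(8x + p − 3t + 1); both groups contain (8x + p − 3t + 1).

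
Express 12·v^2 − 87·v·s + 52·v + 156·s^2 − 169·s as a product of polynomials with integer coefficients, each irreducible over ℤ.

Group: 4·v·(3·v − 12·s + 13) − 13·s·(3·v − 12·s + 13); both groups contain (3·v − 12·s + 13).

(3·v − 12·s + 13)·(4·v − 13·s)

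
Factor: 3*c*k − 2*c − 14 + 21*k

(3*k − 2)*(c + 7)

Group as (3*c*k − 2*c) + (21*k − 14) = c*(3*k − 2) + 7*(3*k − 2).
Both groups share the factor (3*k − 2).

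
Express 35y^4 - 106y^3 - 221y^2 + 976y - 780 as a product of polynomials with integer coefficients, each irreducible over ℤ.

(5y - 13)(7y - 10)(y + 3)(y - 2)

Among the possible rational roots, y = 13/5 is a root, so (5y - 13) divides it; the quotient is 7y^3 - 3y^2 - 52y + 60.
Then y = 10/7 is a root, so (7y - 10) divides it; the quotient is y^2 + y - 6.
The remaining quadratic factors as (y - 2)(y + 3).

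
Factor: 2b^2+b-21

(2b+7)(b-3)

Need a pair with product 2·(-21) = -42 and sum 1: that's 7 and -6.
Split the middle term: 2b^2+7b - 6b-21 = b(2b+7) - 3(2b+7).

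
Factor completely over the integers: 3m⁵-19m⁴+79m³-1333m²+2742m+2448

(3m+2)(m-3)(m-8)(m²+4m+51)

Trying the rational-root candidates, m = -2/3 is a root, so (3m+2) is a factor; dividing leaves m⁴-7m³+31m²-465m+1224.
Continuing, m = 8 is a root, giving the factor (m-8) and quotient m³+m²+39m-153.
Continuing, m = 3 is a root, so (m-3) divides it; the quotient is m²+4m+51.
The quadratic m²+4m+51 has discriminant -188 < 0 and is irreducible over ℤ.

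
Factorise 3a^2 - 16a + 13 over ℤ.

Need a pair with product 3·13 = 39 and sum -16: that's -13 and -3.
Split the middle term: 3a^2 - 13a - 3a + 13 = a(3a - 13) - (3a - 13).

(3a - 13)(a - 1)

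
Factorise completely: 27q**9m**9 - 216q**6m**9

27m**9q**6(q - 2)(q**2 + 2q + 4)

Pull out the common factor 27q**6m**9, leaving q**3 - 8.
Recognize a difference of cubes with the parts q and 2.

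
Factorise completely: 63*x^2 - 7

7*(3*x + 1)*(3*x - 1)

Factor out 7, leaving 9*x^2 - 1, which is a difference of two squares.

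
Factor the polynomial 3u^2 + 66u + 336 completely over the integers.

3(u + 14)(u + 8)

Pull out the common factor 3, then factor the remaining trinomial.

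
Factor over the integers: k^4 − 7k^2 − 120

(k^2 + 8)(k^2 − 15)

Substitute u = k^2 to get a quadratic in u, then factor.
k^2 + 8 is irreducible over ℤ (always positive, so no real roots).
k^2 − 15 is irreducible over ℤ (15 is not a perfect square).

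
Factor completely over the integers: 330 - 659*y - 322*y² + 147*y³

(3*y - 10)*(7*y + 11)*(7*y - 3)

Among the possible rational roots, y = 10/3 is a root, so (3*y - 10) is a factor; dividing leaves 49*y² + 56*y - 33.
The remaining quadratic factors as (7*y - 3)(7*y + 11).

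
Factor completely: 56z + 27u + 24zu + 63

Group as (24zu + 56z) + (27u + 63) = 8z(3u + 7) + 9(3u + 7).
Both groups share the factor (3u + 7).

(3u + 7)(8z + 9)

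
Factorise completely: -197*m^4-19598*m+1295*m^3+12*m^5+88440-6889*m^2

(3*m+10)*(4*m-11)*(m-12)*(m^2-5*m+67)

Among the possible rational roots, m = 12 is a root, giving the factor (m-12) and quotient 12*m^4-53*m^3+659*m^2+1019*m-7370.
Continuing, m = 11/4 is a root, so (4*m-11) is a factor; dividing leaves 3*m^3-5*m^2+151*m+670.
Then m = -10/3 is a root, giving the factor (3*m+10) and quotient m^2-5*m+67.
The quadratic m^2-5*m+67 has discriminant -243 < 0 and is irreducible over ℤ.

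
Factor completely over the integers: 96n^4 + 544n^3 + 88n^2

Pull out the common factor 8n^2, then factor the remaining trinomial.

8n^2(2n + 11)(6n + 1)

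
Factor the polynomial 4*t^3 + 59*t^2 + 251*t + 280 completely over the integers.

(4*t + 7)*(t + 5)*(t + 8)

Among the possible rational roots, t = −5 is a root, giving the factor (t + 5) and quotient 4*t^2 + 39*t + 56.
The remaining quadratic factors as (t + 8)(4*t + 7).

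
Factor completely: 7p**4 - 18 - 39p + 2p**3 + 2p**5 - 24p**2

By the rational root theorem, p = -1 is a root, giving the factor (p + 1) and quotient 2p**4 + 5p**3 - 3p**2 - 21p - 18.
Next, p = -3/2 is a root, giving the factor (2p + 3) and quotient p**3 + p**2 - 3p - 6.
Continuing, p = 2 is a root, so (p - 2) is a factor; dividing leaves p**2 + 3p + 3.
The quadratic p**2 + 3p + 3 has discriminant -3 < 0 and is irreducible over ℤ.

(2p + 3)(p + 1)(p - 2)(p**2 + 3p + 3)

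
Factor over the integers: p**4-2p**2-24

(p**2+4)(p**2-6)

Substitute u = p**2 to get a quadratic in u, then factor.
p**2+4 is irreducible over ℤ (sum of squares).
p**2-6 is irreducible over ℤ (6 is not a perfect square).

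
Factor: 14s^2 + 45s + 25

Need a pair with product 14·25 = 350 and sum 45: that's 35 and 10.
Split the middle term: 14s^2 + 35s + 10s + 25 = 7s(2s + 5) + 5(2s + 5).

(2s + 5)(7s + 5)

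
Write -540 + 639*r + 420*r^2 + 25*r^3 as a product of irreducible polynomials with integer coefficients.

(5*r + 12)*(5*r - 3)*(r + 15)

Testing divisors of the constant over divisors of the leading coefficient, r = -15 is a root, giving the factor (r + 15) and quotient 25*r^2 + 45*r - 36.
The remaining quadratic factors as (5*r + 12)(5*r - 3).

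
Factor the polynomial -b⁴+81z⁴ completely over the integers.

(3z)⁴ − (b)⁴ = ((3z)² − (b)²)((3z)² + (b)²); the first factor splits again, the second (9z²+b²) is irreducible.

(3z-b)(3z+b)(9z²+b²)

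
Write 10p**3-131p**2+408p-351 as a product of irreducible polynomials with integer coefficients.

(2p-3)(5p-13)(p-9)

Testing divisors of the constant over divisors of the leading coefficient, p = 9 is a root, so (p-9) is a factor; dividing leaves 10p**2-41p+39.
The remaining quadratic factors as (2p-3)(5p-13).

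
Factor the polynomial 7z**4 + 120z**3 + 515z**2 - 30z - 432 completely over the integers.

Trying the rational-root candidates, z = -8 is a root, so (z + 8) is a factor; dividing leaves 7z**3 + 64z**2 + 3z - 54.
Then z = -9 is a root, so (z + 9) divides it; the quotient is 7z**2 + z - 6.
The remaining quadratic factors as (z + 1)(7z - 6).

(7z - 6)(z + 1)(z + 8)(z + 9)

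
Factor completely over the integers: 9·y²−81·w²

Pull out the common factor 9; y²−9·w² is a difference of squares.

9·(y−3·w)·(y+3·w)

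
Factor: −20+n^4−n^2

(n^2+4)*(n^2−5)

Substitute u = n^2 to get a quadratic in u, then factor.
n^2+4 is irreducible over ℤ (sum of squares).
n^2−5 is irreducible over ℤ (5 is not a perfect square).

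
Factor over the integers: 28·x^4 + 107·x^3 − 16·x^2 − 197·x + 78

(4·x + 13)·(7·x − 3)·(x + 2)·(x − 1)

Among the possible rational roots, x = −2 is a root, so (x + 2) divides it; the quotient is 28·x^3 + 51·x^2 − 118·x + 39.
Next, x = −13/4 is a root, so (4·x + 13) divides it; the quotient is 7·x^2 − 10·x + 3.
The remaining quadratic factors as (x − 1)(7·x − 3).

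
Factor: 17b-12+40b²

(5b+4)(8b-3)

Need a pair with product 40·(-12) = -480 and sum 17: that's 32 and -15.
Split the middle term: 40b²+32b - 15b-12 = 8b(5b+4) - 3(5b+4).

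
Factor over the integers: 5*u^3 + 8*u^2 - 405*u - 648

Among the possible rational roots, u = -8/5 is a root, so (5*u + 8) divides it; the quotient is u^2 - 81.
The remaining quadratic factors as (u - 9)(u + 9).

(5*u + 8)*(u + 9)*(u - 9)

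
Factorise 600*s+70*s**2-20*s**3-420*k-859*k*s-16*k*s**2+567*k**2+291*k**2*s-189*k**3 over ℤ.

-(3*k-s-4)*(7*k-10*s)*(9*k+2*s-15)

Group: 9*k*(-21*k**2+37*k*s+28*k-10*s**2-40*s) + (2*s-15)*(-21*k**2+37*k*s+28*k-10*s**2-40*s); both groups contain (-21*k**2+37*k*s+28*k-10*s**2-40*s), so (9*k+2*s-15) is a factor with cofactor -21*k**2+37*k*s+28*k-10*s**2-40*s.
The cofactor groups again: -21*k**2+37*k*s+28*k-10*s**2-40*s = -7*k*(3*k-s-4) + 10*s*(3*k-s-4); both groups contain (3*k-s-4), giving -(7*k-10*s)*(3*k-s-4).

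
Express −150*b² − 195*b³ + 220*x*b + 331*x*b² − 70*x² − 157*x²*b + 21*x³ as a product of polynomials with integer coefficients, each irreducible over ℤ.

Group: 3*x*(7*x² − 22*x*b + 15*b²) + (−13*b − 10)*(7*x² − 22*x*b + 15*b²); both groups contain (7*x² − 22*x*b + 15*b²), so (3*x − 13*b − 10) is a factor with cofactor 7*x² − 22*x*b + 15*b².
The cofactor groups again: 7*x² − 22*x*b + 15*b² = 7*x*(x − b) − 15*b*(x − b); both groups contain (x − b), giving (7*x − 15*b)*(x − b).

(3*x − 13*b − 10)*(7*x − 15*b)*(x − b)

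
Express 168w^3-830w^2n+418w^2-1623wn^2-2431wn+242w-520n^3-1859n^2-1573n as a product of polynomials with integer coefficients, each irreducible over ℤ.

(2w-13n)(12w+5n+11)(7w+8n+11)

Group: 2w(84w^2+131wn+209w+40n^2+143n+121) - 13n(84w^2+131wn+209w+40n^2+143n+121); both groups contain (84w^2+131wn+209w+40n^2+143n+121), so (2w-13n) is a factor with cofactor 84w^2+131wn+209w+40n^2+143n+121.
The cofactor groups again: 84w^2+131wn+209w+40n^2+143n+121 = 7w(12w+5n+11) + (8n+11)(12w+5n+11); both groups contain (12w+5n+11), giving (7w+8n+11)(12w+5n+11).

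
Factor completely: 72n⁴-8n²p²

8n²(3n+p)(3n-p)

Factor out 8n², leaving 9n²-p², which is a difference of two squares.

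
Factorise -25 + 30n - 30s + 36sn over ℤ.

(6n - 5)(6s + 5)

Group as (36sn - 30s) + (30n - 25) = 6s(6n - 5) + 5(6n - 5).
Both groups share the factor (6n - 5).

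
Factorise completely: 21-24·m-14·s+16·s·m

Group as (16·s·m-14·s) + (-24·m+21) = 2·s·(8·m-7) - 3·(8·m-7).
Both groups share the factor (8·m-7).

(2·s-3)·(8·m-7)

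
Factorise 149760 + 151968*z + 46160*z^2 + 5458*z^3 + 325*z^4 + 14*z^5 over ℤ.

By the rational root theorem, z = -12/7 is a root, giving the factor (7*z + 12) and quotient 2*z^4 + 43*z^3 + 706*z^2 + 5384*z + 12480.
Next, z = -4 is a root, giving the factor (z + 4) and quotient 2*z^3 + 35*z^2 + 566*z + 3120.
Continuing, z = -15/2 is a root, giving the factor (2*z + 15) and quotient z^2 + 10*z + 208.
The quadratic z^2 + 10*z + 208 has discriminant -732 < 0 and is irreducible over ℤ.

(2*z + 15)*(7*z + 12)*(z + 4)*(z^2 + 10*z + 208)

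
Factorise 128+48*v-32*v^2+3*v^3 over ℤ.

Trying the rational-root candidates, v = 8 is a root, so (v-8) divides it; the quotient is 3*v^2-8*v-16.
The remaining quadratic factors as (v-4)(3*v+4).

(3*v+4)*(v-4)*(v-8)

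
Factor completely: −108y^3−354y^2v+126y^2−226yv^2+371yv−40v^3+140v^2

Group: 6y(−18y^2−53yv−20v^2) + (2v−7)(−18y^2−53yv−20v^2); both groups contain (−18y^2−53yv−20v^2), so (6y+2v−7) is a factor with cofactor −18y^2−53yv−20v^2.
The cofactor groups again: −18y^2−53yv−20v^2 = −9y(2y+5v) − 4v(2y+5v); both groups contain (2y+5v), giving −(9y+4v)(2y+5v).

−(6y+2v−7)(9y+4v)(2y+5v)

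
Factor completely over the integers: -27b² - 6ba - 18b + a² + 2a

Group: -9b(3b + a + 2) + a(3b + a + 2); both groups contain (3b + a + 2).

-(9b - a)(3b + a + 2)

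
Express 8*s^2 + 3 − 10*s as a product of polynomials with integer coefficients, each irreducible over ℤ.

(2*s − 1)*(4*s − 3)

Need a pair with product 8·3 = 24 and sum −10: that's −6 and −4.
Split the middle term: 8*s^2 − 6*s − 4*s + 3 = 2*s*(4*s − 3) − (4*s − 3).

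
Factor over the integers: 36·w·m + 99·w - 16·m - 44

Group as (36·w·m + 99·w) + (-16·m - 44) = 9·w·(4·m + 11) - 4·(4·m + 11).
Both groups share the factor (4·m + 11).

(4·m + 11)·(9·w - 4)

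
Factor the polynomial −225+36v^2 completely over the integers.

Factor out 9, leaving 4v^2−25, which is a difference of two squares.

9(2v+5)(2v−5)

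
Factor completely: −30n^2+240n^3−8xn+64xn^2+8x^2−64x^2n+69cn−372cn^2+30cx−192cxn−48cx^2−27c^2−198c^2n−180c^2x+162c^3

Group: 3c(54c^2+12cx+42cn−9c+16xn−2x−40n^2+5n) + (−4x−6n)(54c^2+12cx+42cn−9c+16xn−2x−40n^2+5n); both groups contain (54c^2+12cx+42cn−9c+16xn−2x−40n^2+5n), so (3c−4x−6n) is a factor with cofactor 54c^2+12cx+42cn−9c+16xn−2x−40n^2+5n.
The cofactor groups again: 54c^2+12cx+42cn−9c+16xn−2x−40n^2+5n = 6c(9c+2x−5n) + (8n−1)(9c+2x−5n); both groups contain (9c+2x−5n), giving (6c+8n−1)(9c+2x−5n).

(3c−4x−6n)(6c+8n−1)(9c+2x−5n)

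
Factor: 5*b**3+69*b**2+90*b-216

(5*b-6)*(b+12)*(b+3)

By the rational root theorem, b = -3 is a root, so (b+3) is a factor; dividing leaves 5*b**2+54*b-72.
The remaining quadratic factors as (b+12)(5*b-6).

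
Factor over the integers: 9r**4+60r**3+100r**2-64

Trying the rational-root candidates, r = -4 is a root, giving the factor (r+4) and quotient 9r**3+24r**2+4r-16.
Then r = 2/3 is a root, so (3r-2) is a factor; dividing leaves 3r**2+10r+8.
The remaining quadratic factors as (r+2)(3r+4).

(3r+4)(3r-2)(r+2)(r+4)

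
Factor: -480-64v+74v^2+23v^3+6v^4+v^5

(v+3)(v+4)(v-2)(v^2+v+20)

Trying the rational-root candidates, v = 2 is a root, giving the factor (v-2) and quotient v^4+8v^3+39v^2+152v+240.
Continuing, v = -4 is a root, so (v+4) divides it; the quotient is v^3+4v^2+23v+60.
Continuing, v = -3 is a root, so (v+3) is a factor; dividing leaves v^2+v+20.
The quadratic v^2+v+20 has discriminant -79 < 0 and is irreducible over ℤ.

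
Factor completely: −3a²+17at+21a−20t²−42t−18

Group: −3a(a−4t−6) + (5t+3)(a−4t−6); both groups contain (a−4t−6).

−(3a−5t−3)(a−4t−6)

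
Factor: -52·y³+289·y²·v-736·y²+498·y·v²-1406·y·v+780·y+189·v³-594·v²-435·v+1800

Group: y·(-52·y²-75·y·v+44·y-27·v²+27·v+120) + (-7·v+15)·(-52·y²-75·y·v+44·y-27·v²+27·v+120); both groups contain (-52·y²-75·y·v+44·y-27·v²+27·v+120), so (y-7·v+15) is a factor with cofactor -52·y²-75·y·v+44·y-27·v²+27·v+120.
The cofactor groups again: -52·y²-75·y·v+44·y-27·v²+27·v+120 = -4·y·(13·y+9·v+15) + (-3·v+8)·(13·y+9·v+15); both groups contain (13·y+9·v+15), giving -(4·y+3·v-8)·(13·y+9·v+15).

-(y-7·v+15)·(4·y+3·v-8)·(13·y+9·v+15)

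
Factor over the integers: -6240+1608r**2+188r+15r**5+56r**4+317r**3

Trying the rational-root candidates, r = -3 is a root, so (r+3) is a factor; dividing leaves 15r**4+11r**3+284r**2+756r-2080.
Next, r = 8/5 is a root, so (5r-8) divides it; the quotient is 3r**3+7r**2+68r+260.
Then r = -10/3 is a root, so (3r+10) divides it; the quotient is r**2-r+26.
The quadratic r**2-r+26 has discriminant -103 < 0 and is irreducible over ℤ.

(3r+10)(5r-8)(r+3)(r**2-r+26)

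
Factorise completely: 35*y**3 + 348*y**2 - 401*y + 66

(5*y - 1)*(7*y - 6)*(y + 11)

By the rational root theorem, y = 1/5 is a root, so (5*y - 1) is a factor; dividing leaves 7*y**2 + 71*y - 66.
The remaining quadratic factors as (7*y - 6)(y + 11).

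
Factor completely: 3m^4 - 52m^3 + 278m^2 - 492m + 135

By the rational root theorem, m = 1/3 is a root, so (3m - 1) divides it; the quotient is m^3 - 17m^2 + 87m - 135.
Next, m = 9 is a root, so (m - 9) divides it; the quotient is m^2 - 8m + 15.
The remaining quadratic factors as (m - 5)(m - 3).

(3m - 1)(m - 3)(m - 5)(m - 9)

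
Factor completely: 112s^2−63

Pull out the common factor 7; 16s^2−9 is a difference of squares.

7(4s+3)(4s−3)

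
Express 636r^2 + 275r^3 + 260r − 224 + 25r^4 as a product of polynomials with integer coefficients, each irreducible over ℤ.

(5r + 7)(5r − 2)(r + 2)(r + 8)

Testing divisors of the constant over divisors of the leading coefficient, r = −8 is a root, giving the factor (r + 8) and quotient 25r^3 + 75r^2 + 36r − 28.
Next, r = 2/5 is a root, so (5r − 2) is a factor; dividing leaves 5r^2 + 17r + 14.
The remaining quadratic factors as (r + 2)(5r + 7).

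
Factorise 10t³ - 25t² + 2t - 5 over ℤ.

(2t - 5)(5t² + 1)

Group as (10t³ + 2t) + (-25t² - 5) = 2t(5t² + 1) - 5(5t² + 1).
Both groups share the factor (5t² + 1).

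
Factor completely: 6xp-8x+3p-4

Group as (6xp-8x) + (3p-4) = 2x(3p-4) + (3p-4).
Both groups share the factor (3p-4).

(2x+1)(3p-4)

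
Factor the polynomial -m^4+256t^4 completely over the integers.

Write as (16t^2)² − (m^2)², then factor 16t^2-m^2 once more.

(4t-m)(4t+m)(16t^2+m^2)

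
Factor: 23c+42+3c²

Need a pair with product 3·42 = 126 and sum 23: that's 9 and 14.
Split the middle term: 3c²+9c + 14c+42 = 3c(c+3) + 14(c+3).

(3c+14)(c+3)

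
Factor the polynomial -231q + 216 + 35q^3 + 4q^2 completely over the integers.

(5q - 8)(7q - 9)(q + 3)

By the rational root theorem, q = 8/5 is a root, giving the factor (5q - 8) and quotient 7q^2 + 12q - 27.
The remaining quadratic factors as (q + 3)(7q - 9).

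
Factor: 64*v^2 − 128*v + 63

(8*v − 7)*(8*v − 9)

Need a pair with product 64·63 = 4032 and sum −128: that's −72 and −56.
Split the middle term: 64*v^2 − 72*v − 56*v + 63 = 8*v*(8*v − 9) − 7*(8*v − 9).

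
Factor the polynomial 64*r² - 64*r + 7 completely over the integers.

(8*r - 1)*(8*r - 7)

Need a pair with product 64·7 = 448 and sum -64: that's -8 and -56.
Split the middle term: 64*r² - 8*r - 56*r + 7 = 8*r*(8*r - 1) - 7*(8*r - 1).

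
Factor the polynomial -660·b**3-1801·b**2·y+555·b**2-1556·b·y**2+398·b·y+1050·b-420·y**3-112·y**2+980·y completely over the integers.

Group: 11·b·(-60·b**2-131·b·y+105·b-70·y**2+98·y) + (6·y+10)·(-60·b**2-131·b·y+105·b-70·y**2+98·y); both groups contain (-60·b**2-131·b·y+105·b-70·y**2+98·y), so (11·b+6·y+10) is a factor with cofactor -60·b**2-131·b·y+105·b-70·y**2+98·y.
The cofactor groups again: -60·b**2-131·b·y+105·b-70·y**2+98·y = -4·b·(15·b+14·y) + (-5·y+7)·(15·b+14·y); both groups contain (15·b+14·y), giving -(4·b+5·y-7)·(15·b+14·y).

-(11·b+6·y+10)·(15·b+14·y)·(4·b+5·y-7)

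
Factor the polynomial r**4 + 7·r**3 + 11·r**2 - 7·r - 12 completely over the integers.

(r + 1)·(r + 3)·(r + 4)·(r - 1)

Among the possible rational roots, r = 1 is a root, so (r - 1) is a factor; dividing leaves r**3 + 8·r**2 + 19·r + 12.
Continuing, r = -1 is a root, so (r + 1) divides it; the quotient is r**2 + 7·r + 12.
The remaining quadratic factors as (r + 4)(r + 3).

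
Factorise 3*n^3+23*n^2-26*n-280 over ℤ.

Testing divisors of the constant over divisors of the leading coefficient, n = -4 is a root, giving the factor (n+4) and quotient 3*n^2+11*n-70.
The remaining quadratic factors as (n+7)(3*n-10).

(3*n-10)*(n+4)*(n+7)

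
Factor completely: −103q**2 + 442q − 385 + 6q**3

(6q − 7)(q − 11)(q − 5)

Testing divisors of the constant over divisors of the leading coefficient, q = 5 is a root, giving the factor (q − 5) and quotient 6q**2 − 73q + 77.
The remaining quadratic factors as (q − 11)(6q − 7).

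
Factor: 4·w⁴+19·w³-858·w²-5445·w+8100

(4·w-5)·(w+12)·(w+9)·(w-15)

Testing divisors of the constant over divisors of the leading coefficient, w = -12 is a root, so (w+12) is a factor; dividing leaves 4·w³-29·w²-510·w+675.
Continuing, w = 15 is a root, giving the factor (w-15) and quotient 4·w²+31·w-45.
The remaining quadratic factors as (4·w-5)(w+9).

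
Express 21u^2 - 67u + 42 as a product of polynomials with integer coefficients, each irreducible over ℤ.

(3u - 7)(7u - 6)

Need a pair with product 21·42 = 882 and sum -67: that's -49 and -18.
Split the middle term: 21u^2 - 49u - 18u + 42 = 7u(3u - 7) - 6(3u - 7).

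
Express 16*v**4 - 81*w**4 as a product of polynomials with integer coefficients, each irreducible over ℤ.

Difference of squares twice: with A = 2*v and B = 3*w, A⁴ − B⁴ = (A² − B²)(A² + B²), and A² − B² factors again.

(2*v + 3*w)*(2*v - 3*w)*(4*v**2 + 9*w**2)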